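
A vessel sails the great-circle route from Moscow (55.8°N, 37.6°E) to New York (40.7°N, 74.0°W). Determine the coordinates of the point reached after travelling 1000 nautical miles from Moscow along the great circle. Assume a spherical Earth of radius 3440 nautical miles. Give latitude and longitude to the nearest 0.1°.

The haversine formula gives a central angle δ ≈ 1.178 rad (67.5°) between the endpoints. The total great-circle distance is δ·R ≈ 1.178 × 3440 ≈ 4053 nmi, so the target fraction is f = 1000/4053 ≈ 0.247.
Interpolate at f ≈ 0.247 with slerp weights a = sin((1−f)δ)/sin δ ≈ 0.839, b = sin(fδ)/sin δ ≈ 0.310.
p = a·p₁ + b·p₂ ≈ (0.439, 0.062, 0.897); φ = arcsin(p_z) ≈ 63.71°, λ = atan2(p_y, p_x) ≈ 8.02°.

≈ 63.7°N, 8.0°E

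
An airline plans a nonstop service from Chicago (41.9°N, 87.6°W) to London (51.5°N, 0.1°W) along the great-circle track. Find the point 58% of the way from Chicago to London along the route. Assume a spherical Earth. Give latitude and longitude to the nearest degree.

Convert each endpoint to a unit vector on the sphere (x = cos φ cos λ, y = cos φ sin λ, z = sin φ).
The central angle between the endpoints is δ = arccos(p₁·p₂) ≈ 0.997 rad (57.1°).
Interpolate at f = 0.58 with slerp weights a = sin((1−f)δ)/sin δ ≈ 0.484, b = sin(fδ)/sin δ ≈ 0.651.
p = a·p₁ + b·p₂ ≈ (0.420, -0.361, 0.833); φ = arcsin(p_z) ≈ 56.37°, λ = atan2(p_y, p_x) ≈ -40.65°.

≈ 56°N, 41°W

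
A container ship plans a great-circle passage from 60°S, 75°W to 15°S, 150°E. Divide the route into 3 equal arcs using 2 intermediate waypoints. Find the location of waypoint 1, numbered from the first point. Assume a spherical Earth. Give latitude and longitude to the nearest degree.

The haversine formula gives a central angle δ ≈ 1.688 rad (96.7°) between the endpoints.
Interpolate at f = 1/3 with slerp weights a = sin((1−f)δ)/sin δ ≈ 0.909, b = sin(fδ)/sin δ ≈ 0.537.
p = a·p₁ + b·p₂ ≈ (-0.332, -0.179, -0.926); φ = arcsin(p_z) ≈ -67.84°, λ = atan2(p_y, p_x) ≈ -151.60°.

≈ 68°S, 152°W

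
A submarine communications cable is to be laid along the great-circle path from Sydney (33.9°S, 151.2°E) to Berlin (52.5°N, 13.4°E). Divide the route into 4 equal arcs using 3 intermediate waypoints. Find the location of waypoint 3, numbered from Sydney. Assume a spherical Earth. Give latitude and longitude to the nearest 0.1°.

≈ 47.1°N, 70.4°E

Convert each endpoint to a unit vector on the sphere (x = cos φ cos λ, y = cos φ sin λ, z = sin φ).
The central angle between the endpoints is δ = arccos(p₁·p₂) ≈ 2.527 rad (144.8°).
Interpolate at f = 3/4 with slerp weights a = sin((1−f)δ)/sin δ ≈ 1.024, b = sin(fδ)/sin δ ≈ 1.643.
p = a·p₁ + b·p₂ ≈ (0.229, 0.641, 0.733); φ = arcsin(p_z) ≈ 47.11°, λ = atan2(p_y, p_x) ≈ 70.38°.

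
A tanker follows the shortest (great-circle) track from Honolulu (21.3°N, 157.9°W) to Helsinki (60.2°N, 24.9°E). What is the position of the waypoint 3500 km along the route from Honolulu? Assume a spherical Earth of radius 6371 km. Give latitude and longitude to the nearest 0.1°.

Write both endpoints as unit vectors p₁, p₂ with components (cos φ cos λ, cos φ sin λ, sin φ).
The central angle between the endpoints is δ = arccos(p₁·p₂) ≈ 1.719 rad (98.5°). The total great-circle distance is δ·R ≈ 1.719 × 6371 ≈ 10949 km, so the target fraction is f = 3500/10949 ≈ 0.320.
Interpolate at f ≈ 0.320 with slerp weights a = sin((1−f)δ)/sin δ ≈ 0.931, b = sin(fδ)/sin δ ≈ 0.528.
p = a·p₁ + b·p₂ ≈ (-0.565, -0.216, 0.796); φ = arcsin(p_z) ≈ 52.76°, λ = atan2(p_y, p_x) ≈ -159.11°.

≈ 52.8°N, 159.1°W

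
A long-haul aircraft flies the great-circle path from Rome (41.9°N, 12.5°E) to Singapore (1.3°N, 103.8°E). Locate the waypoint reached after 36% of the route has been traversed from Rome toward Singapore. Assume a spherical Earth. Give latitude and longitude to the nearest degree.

≈ 35°N, 53°E

From cos δ = sin φ₁ sin φ₂ + cos φ₁ cos φ₂ cos Δλ, the central angle is δ ≈ 1.573 rad (90.1°).
Interpolate at f = 0.36 with slerp weights a = sin((1−f)δ)/sin δ ≈ 0.845, b = sin(fδ)/sin δ ≈ 0.536.
p = a·p₁ + b·p₂ ≈ (0.486, 0.657, 0.576); φ = arcsin(p_z) ≈ 35.20°, λ = atan2(p_y, p_x) ≈ 53.50°.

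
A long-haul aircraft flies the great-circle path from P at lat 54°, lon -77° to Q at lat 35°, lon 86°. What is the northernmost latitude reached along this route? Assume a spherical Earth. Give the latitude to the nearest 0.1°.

The great circle lies in the plane with unit normal n̂ = (p₁ × p₂)/|p₁ × p₂|.
Here n̂_z ≈ +0.141; the vertex latitude is φ_max = arccos|n̂_z| ≈ 81.9°.
Check via Clairaut: cos φ_max = |cos φ₁| · sin C = cos(54.0°)·sin(13.9°) ≈ 0.141, again giving ≈ 81.9°.

≈ 81.9°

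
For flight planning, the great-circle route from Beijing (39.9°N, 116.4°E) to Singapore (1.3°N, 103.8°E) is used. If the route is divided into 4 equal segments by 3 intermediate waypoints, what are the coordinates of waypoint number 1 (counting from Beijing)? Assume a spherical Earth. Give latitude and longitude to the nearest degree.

Convert each endpoint to a unit vector on the sphere (x = cos φ cos λ, y = cos φ sin λ, z = sin φ).
The central angle between the endpoints is δ = arccos(p₁·p₂) ≈ 0.703 rad (40.3°).
Interpolate at f = 1/4 with slerp weights a = sin((1−f)δ)/sin δ ≈ 0.778, b = sin(fδ)/sin δ ≈ 0.270.
p = a·p₁ + b·p₂ ≈ (-0.330, 0.797, 0.505); φ = arcsin(p_z) ≈ 30.35°, λ = atan2(p_y, p_x) ≈ 112.48°.

≈ 30°N, 112°E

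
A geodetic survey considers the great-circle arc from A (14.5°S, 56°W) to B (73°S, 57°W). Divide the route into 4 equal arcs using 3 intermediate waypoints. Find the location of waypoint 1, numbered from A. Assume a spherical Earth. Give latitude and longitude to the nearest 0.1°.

≈ (29.1°S, 56.1°W)

The haversine formula gives a central angle δ ≈ 1.021 rad (58.5°) between the endpoints.
Interpolate at f = 1/4 with slerp weights a = sin((1−f)δ)/sin δ ≈ 0.813, b = sin(fδ)/sin δ ≈ 0.296.
p = a·p₁ + b·p₂ ≈ (0.487, -0.725, -0.487); φ = arcsin(p_z) ≈ -29.13°, λ = atan2(p_y, p_x) ≈ -56.10°.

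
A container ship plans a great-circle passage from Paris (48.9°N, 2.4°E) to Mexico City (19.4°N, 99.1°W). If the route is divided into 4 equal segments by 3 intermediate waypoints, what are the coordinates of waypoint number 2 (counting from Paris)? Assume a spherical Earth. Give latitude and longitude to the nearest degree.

≈ 46°N, 61°W

Convert each endpoint to a unit vector on the sphere (x = cos φ cos λ, y = cos φ sin λ, z = sin φ).
The central angle between the endpoints is δ = arccos(p₁·p₂) ≈ 1.444 rad (82.7°).
Interpolate at f = 2/4 with slerp weights a = sin((1−f)δ)/sin δ ≈ 0.666, b = sin(fδ)/sin δ ≈ 0.666.
p = a·p₁ + b·p₂ ≈ (0.338, -0.602, 0.723); φ = arcsin(p_z) ≈ 46.33°, λ = atan2(p_y, p_x) ≈ -60.68°.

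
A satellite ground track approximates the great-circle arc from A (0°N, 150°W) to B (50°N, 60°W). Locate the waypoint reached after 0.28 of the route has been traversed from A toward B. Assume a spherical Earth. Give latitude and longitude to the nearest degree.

Write both endpoints as unit vectors p₁, p₂ with components (cos φ cos λ, cos φ sin λ, sin φ).
The central angle between the endpoints is δ = arccos(p₁·p₂) ≈ 1.571 rad (90.0°).
Interpolate at f = 0.28 with slerp weights a = sin((1−f)δ)/sin δ ≈ 0.905, b = sin(fδ)/sin δ ≈ 0.426.
p = a·p₁ + b·p₂ ≈ (-0.647, -0.689, 0.326); φ = arcsin(p_z) ≈ 19.04°, λ = atan2(p_y, p_x) ≈ -133.17°.

≈ (19°N, 133°W)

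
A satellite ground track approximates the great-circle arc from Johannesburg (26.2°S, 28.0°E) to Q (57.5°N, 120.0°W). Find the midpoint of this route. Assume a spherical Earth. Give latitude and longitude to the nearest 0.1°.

Write both endpoints as unit vectors p₁, p₂ with components (cos φ cos λ, cos φ sin λ, sin φ).
The central angle between the endpoints is δ = arccos(p₁·p₂) ≈ 2.467 rad (141.4°).
Interpolate at f = 1/2 with slerp weights a = sin((1−f)δ)/sin δ ≈ 1.512, b = sin(fδ)/sin δ ≈ 1.512.
p = a·p₁ + b·p₂ ≈ (0.791, -0.067, 0.608); φ = arcsin(p_z) ≈ 37.41°, λ = atan2(p_y, p_x) ≈ -4.81°.

≈ (37.4°N, 4.8°W)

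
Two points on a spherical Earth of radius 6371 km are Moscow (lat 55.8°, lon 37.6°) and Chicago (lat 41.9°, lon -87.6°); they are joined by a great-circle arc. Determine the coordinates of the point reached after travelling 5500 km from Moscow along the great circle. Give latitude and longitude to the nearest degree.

Write both endpoints as unit vectors p₁, p₂ with components (cos φ cos λ, cos φ sin λ, sin φ).
The central angle between the endpoints is δ = arccos(p₁·p₂) ≈ 1.254 rad (71.9°). The total great-circle distance is δ·R ≈ 1.254 × 6371 ≈ 7991 km, so the target fraction is f = 5500/7991 ≈ 0.688.
Interpolate at f ≈ 0.688 with slerp weights a = sin((1−f)δ)/sin δ ≈ 0.401, b = sin(fδ)/sin δ ≈ 0.800.
p = a·p₁ + b·p₂ ≈ (0.204, -0.457, 0.866); φ = arcsin(p_z) ≈ 59.97°, λ = atan2(p_y, p_x) ≈ -66.00°.

≈ lat 60°, lon -66°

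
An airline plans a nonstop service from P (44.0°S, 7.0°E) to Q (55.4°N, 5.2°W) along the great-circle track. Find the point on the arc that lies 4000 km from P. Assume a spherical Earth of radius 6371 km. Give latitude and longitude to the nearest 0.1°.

≈ (8.2°S, 2.9°E)

Convert each endpoint to a unit vector on the sphere (x = cos φ cos λ, y = cos φ sin λ, z = sin φ).
The central angle between the endpoints is δ = arccos(p₁·p₂) ≈ 1.744 rad (99.9°). The total great-circle distance is δ·R ≈ 1.744 × 6371 ≈ 11112 km, so the target fraction is f = 4000/11112 ≈ 0.360.
Interpolate at f ≈ 0.360 with slerp weights a = sin((1−f)δ)/sin δ ≈ 0.912, b = sin(fδ)/sin δ ≈ 0.596.
p = a·p₁ + b·p₂ ≈ (0.989, 0.049, -0.143); φ = arcsin(p_z) ≈ -8.21°, λ = atan2(p_y, p_x) ≈ 2.85°.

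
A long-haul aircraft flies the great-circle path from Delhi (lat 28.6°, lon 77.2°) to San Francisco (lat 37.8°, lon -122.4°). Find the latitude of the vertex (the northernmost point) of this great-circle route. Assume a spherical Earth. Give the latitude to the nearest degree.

≈ 76°

The great circle lies in the plane with unit normal n̂ = (p₁ × p₂)/|p₁ × p₂|.
Here n̂_z ≈ +0.249; the vertex latitude is φ_max = arccos|n̂_z| ≈ 75.6°.
Check via Clairaut: cos φ_max = |cos φ₁| · sin C = cos(28.6°)·sin(16.5°) ≈ 0.249, again giving ≈ 75.6°.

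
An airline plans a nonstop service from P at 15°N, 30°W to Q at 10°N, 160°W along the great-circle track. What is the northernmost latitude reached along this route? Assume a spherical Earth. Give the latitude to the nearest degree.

≈ 28°N

The great circle lies in the plane with unit normal n̂ = (p₁ × p₂)/|p₁ × p₂|.
Here n̂_z ≈ -0.884; the vertex latitude is φ_max = arccos|n̂_z| ≈ 27.8°.
Check via Clairaut: cos φ_max = |cos φ₁| · sin C = cos(15.0°)·sin(66.3°) ≈ 0.884, again giving ≈ 27.8°.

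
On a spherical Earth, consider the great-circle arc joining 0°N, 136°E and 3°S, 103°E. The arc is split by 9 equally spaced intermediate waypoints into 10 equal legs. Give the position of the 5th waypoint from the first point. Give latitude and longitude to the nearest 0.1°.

Convert each endpoint to a unit vector on the sphere (x = cos φ cos λ, y = cos φ sin λ, z = sin φ).
The central angle between the endpoints is δ = arccos(p₁·p₂) ≈ 0.578 rad (33.1°).
Interpolate at f = 5/10 with slerp weights a = sin((1−f)δ)/sin δ ≈ 0.522, b = sin(fδ)/sin δ ≈ 0.522.
p = a·p₁ + b·p₂ ≈ (-0.492, 0.870, -0.027); φ = arcsin(p_z) ≈ -1.56°, λ = atan2(p_y, p_x) ≈ 119.51°.

≈ 1.6°S, 119.5°E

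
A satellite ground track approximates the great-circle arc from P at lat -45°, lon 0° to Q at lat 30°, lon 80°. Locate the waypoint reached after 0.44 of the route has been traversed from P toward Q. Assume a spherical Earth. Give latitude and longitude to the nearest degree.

Write both endpoints as unit vectors p₁, p₂ with components (cos φ cos λ, cos φ sin λ, sin φ).
The central angle between the endpoints is δ = arccos(p₁·p₂) ≈ 1.821 rad (104.3°).
Interpolate at f = 0.44 with slerp weights a = sin((1−f)δ)/sin δ ≈ 0.879, b = sin(fδ)/sin δ ≈ 0.741.
p = a·p₁ + b·p₂ ≈ (0.733, 0.632, -0.251); φ = arcsin(p_z) ≈ -14.54°, λ = atan2(p_y, p_x) ≈ 40.77°.

≈ lat -15°, lon 41°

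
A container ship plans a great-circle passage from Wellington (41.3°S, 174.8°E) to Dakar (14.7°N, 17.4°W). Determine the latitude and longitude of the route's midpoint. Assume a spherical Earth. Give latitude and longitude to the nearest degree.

Write both endpoints as unit vectors p₁, p₂ with components (cos φ cos λ, cos φ sin λ, sin φ).
The central angle between the endpoints is δ = arccos(p₁·p₂) ≈ 2.642 rad (151.4°).
Interpolate at f = 1/2 with slerp weights a = sin((1−f)δ)/sin δ ≈ 2.022, b = sin(fδ)/sin δ ≈ 2.022.
p = a·p₁ + b·p₂ ≈ (0.354, -0.447, -0.822); φ = arcsin(p_z) ≈ -55.24°, λ = atan2(p_y, p_x) ≈ -51.67°.

≈ (55°S, 52°W)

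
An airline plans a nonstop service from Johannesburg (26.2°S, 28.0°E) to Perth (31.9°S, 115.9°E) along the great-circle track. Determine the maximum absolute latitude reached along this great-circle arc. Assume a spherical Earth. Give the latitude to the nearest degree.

The great circle lies in the plane with unit normal n̂ = (p₁ × p₂)/|p₁ × p₂|.
Here n̂_z ≈ +0.789; the vertex latitude is φ_max = arccos|n̂_z| ≈ 37.9°.

≈ 38°S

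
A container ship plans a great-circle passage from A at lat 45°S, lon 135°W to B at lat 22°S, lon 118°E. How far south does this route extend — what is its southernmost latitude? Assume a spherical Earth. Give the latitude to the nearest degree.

≈ 51°S

The great circle lies in the plane with unit normal n̂ = (p₁ × p₂)/|p₁ × p₂|.
Here n̂_z ≈ -0.629; the vertex latitude is φ_max = arccos|n̂_z| ≈ 51.0°.
Check via Clairaut: cos φ_max = |cos φ₁| · sin C = cos(45.0°)·sin(117.2°) ≈ 0.629, again giving ≈ 51.0°.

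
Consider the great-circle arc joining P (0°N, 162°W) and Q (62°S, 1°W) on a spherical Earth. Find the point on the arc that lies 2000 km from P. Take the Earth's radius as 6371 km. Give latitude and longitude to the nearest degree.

Convert each endpoint to a unit vector on the sphere (x = cos φ cos λ, y = cos φ sin λ, z = sin φ).
The central angle between the endpoints is δ = arccos(p₁·p₂) ≈ 2.031 rad (116.4°). The total great-circle distance is δ·R ≈ 2.031 × 6371 ≈ 12938 km, so the target fraction is f = 2000/12938 ≈ 0.155.
Interpolate at f ≈ 0.155 with slerp weights a = sin((1−f)δ)/sin δ ≈ 1.104, b = sin(fδ)/sin δ ≈ 0.345.
p = a·p₁ + b·p₂ ≈ (-0.888, -0.344, -0.304); φ = arcsin(p_z) ≈ -17.71°, λ = atan2(p_y, p_x) ≈ -158.83°.

≈ (18°S, 159°W)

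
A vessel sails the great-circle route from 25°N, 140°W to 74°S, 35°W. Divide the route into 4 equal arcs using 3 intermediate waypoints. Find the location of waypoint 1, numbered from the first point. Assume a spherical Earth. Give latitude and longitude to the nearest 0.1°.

≈ 3.3°S, 131.4°W

Write both endpoints as unit vectors p₁, p₂ with components (cos φ cos λ, cos φ sin λ, sin φ).
The central angle between the endpoints is δ = arccos(p₁·p₂) ≈ 2.061 rad (118.1°).
Interpolate at f = 1/4 with slerp weights a = sin((1−f)δ)/sin δ ≈ 1.133, b = sin(fδ)/sin δ ≈ 0.559.
p = a·p₁ + b·p₂ ≈ (-0.661, -0.748, -0.058); φ = arcsin(p_z) ≈ -3.33°, λ = atan2(p_y, p_x) ≈ -131.43°.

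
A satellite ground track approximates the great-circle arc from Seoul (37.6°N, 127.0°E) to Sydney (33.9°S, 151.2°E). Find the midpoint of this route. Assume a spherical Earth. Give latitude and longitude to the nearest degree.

≈ 2°N, 139°E

From cos δ = sin φ₁ sin φ₂ + cos φ₁ cos φ₂ cos Δλ, the central angle is δ ≈ 1.308 rad (75.0°).
Interpolate at f = 1/2 with slerp weights a = sin((1−f)δ)/sin δ ≈ 0.630, b = sin(fδ)/sin δ ≈ 0.630.
p = a·p₁ + b·p₂ ≈ (-0.759, 0.651, 0.033); φ = arcsin(p_z) ≈ 1.89°, λ = atan2(p_y, p_x) ≈ 139.39°.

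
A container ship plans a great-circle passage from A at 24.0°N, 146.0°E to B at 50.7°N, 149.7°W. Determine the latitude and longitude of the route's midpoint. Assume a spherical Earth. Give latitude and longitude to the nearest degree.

Convert each endpoint to a unit vector on the sphere (x = cos φ cos λ, y = cos φ sin λ, z = sin φ).
The central angle between the endpoints is δ = arccos(p₁·p₂) ≈ 0.970 rad (55.6°).
Interpolate at f = 1/2 with slerp weights a = sin((1−f)δ)/sin δ ≈ 0.565, b = sin(fδ)/sin δ ≈ 0.565.
p = a·p₁ + b·p₂ ≈ (-0.737, 0.108, 0.667); φ = arcsin(p_z) ≈ 41.85°, λ = atan2(p_y, p_x) ≈ 171.66°.

≈ 42°N, 172°E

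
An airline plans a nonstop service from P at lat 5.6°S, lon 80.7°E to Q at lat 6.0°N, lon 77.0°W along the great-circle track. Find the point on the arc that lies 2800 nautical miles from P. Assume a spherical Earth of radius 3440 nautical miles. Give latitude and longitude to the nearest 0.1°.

The haversine formula gives a central angle δ ≈ 2.754 rad (157.8°) between the endpoints. The total great-circle distance is δ·R ≈ 2.754 × 3440 ≈ 9475 nmi, so the target fraction is f = 2800/9475 ≈ 0.296.
Interpolate at f ≈ 0.296 with slerp weights a = sin((1−f)δ)/sin δ ≈ 2.469, b = sin(fδ)/sin δ ≈ 1.925.
p = a·p₁ + b·p₂ ≈ (0.828, 0.560, -0.040); φ = arcsin(p_z) ≈ -2.28°, λ = atan2(p_y, p_x) ≈ 34.06°.

≈ lat 2.3°S, lon 34.1°E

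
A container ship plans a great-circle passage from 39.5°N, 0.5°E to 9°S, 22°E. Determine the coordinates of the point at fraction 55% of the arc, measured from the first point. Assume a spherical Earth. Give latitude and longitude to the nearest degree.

From cos δ = sin φ₁ sin φ₂ + cos φ₁ cos φ₂ cos Δλ, the central angle is δ ≈ 0.915 rad (52.4°).
Interpolate at f = 0.55 with slerp weights a = sin((1−f)δ)/sin δ ≈ 0.505, b = sin(fδ)/sin δ ≈ 0.609.
p = a·p₁ + b·p₂ ≈ (0.947, 0.229, 0.226); φ = arcsin(p_z) ≈ 13.06°, λ = atan2(p_y, p_x) ≈ 13.57°.

≈ 13°N, 14°E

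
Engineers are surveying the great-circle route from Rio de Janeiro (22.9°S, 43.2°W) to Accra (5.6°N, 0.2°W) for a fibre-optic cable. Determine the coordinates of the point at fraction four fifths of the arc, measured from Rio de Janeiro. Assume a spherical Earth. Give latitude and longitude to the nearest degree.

From cos δ = sin φ₁ sin φ₂ + cos φ₁ cos φ₂ cos Δλ, the central angle is δ ≈ 0.886 rad (50.8°).
Interpolate at f = 4/5 with slerp weights a = sin((1−f)δ)/sin δ ≈ 0.228, b = sin(fδ)/sin δ ≈ 0.840.
p = a·p₁ + b·p₂ ≈ (0.989, -0.146, -0.007); φ = arcsin(p_z) ≈ -0.38°, λ = atan2(p_y, p_x) ≈ -8.42°.

≈ 0°N, 8°W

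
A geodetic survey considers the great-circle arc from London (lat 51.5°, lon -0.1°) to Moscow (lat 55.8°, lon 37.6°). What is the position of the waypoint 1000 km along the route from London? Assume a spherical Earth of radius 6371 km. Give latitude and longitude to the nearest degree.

Convert each endpoint to a unit vector on the sphere (x = cos φ cos λ, y = cos φ sin λ, z = sin φ).
The central angle between the endpoints is δ = arccos(p₁·p₂) ≈ 0.392 rad (22.5°). The total great-circle distance is δ·R ≈ 0.392 × 6371 ≈ 2498 km, so the target fraction is f = 1000/2498 ≈ 0.400.
Interpolate at f ≈ 0.400 with slerp weights a = sin((1−f)δ)/sin δ ≈ 0.610, b = sin(fδ)/sin δ ≈ 0.409.
p = a·p₁ + b·p₂ ≈ (0.562, 0.140, 0.815); φ = arcsin(p_z) ≈ 54.63°, λ = atan2(p_y, p_x) ≈ 13.96°.

≈ lat 55°, lon 14°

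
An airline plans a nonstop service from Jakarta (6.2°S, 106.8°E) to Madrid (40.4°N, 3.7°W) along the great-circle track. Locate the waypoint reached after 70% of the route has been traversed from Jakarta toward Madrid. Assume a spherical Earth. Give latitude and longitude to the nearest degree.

≈ 37°N, 39°E

From cos δ = sin φ₁ sin φ₂ + cos φ₁ cos φ₂ cos Δλ, the central angle is δ ≈ 1.913 rad (109.6°).
Interpolate at f = 0.70 with slerp weights a = sin((1−f)δ)/sin δ ≈ 0.576, b = sin(fδ)/sin δ ≈ 1.033.
p = a·p₁ + b·p₂ ≈ (0.619, 0.498, 0.607); φ = arcsin(p_z) ≈ 37.39°, λ = atan2(p_y, p_x) ≈ 38.77°.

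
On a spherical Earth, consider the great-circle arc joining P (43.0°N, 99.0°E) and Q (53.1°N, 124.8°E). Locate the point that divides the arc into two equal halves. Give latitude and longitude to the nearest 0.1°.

Write both endpoints as unit vectors p₁, p₂ with components (cos φ cos λ, cos φ sin λ, sin φ).
The central angle between the endpoints is δ = arccos(p₁·p₂) ≈ 0.346 rad (19.8°).
Interpolate at f = 1/2 with slerp weights a = sin((1−f)δ)/sin δ ≈ 0.508, b = sin(fδ)/sin δ ≈ 0.508.
p = a·p₁ + b·p₂ ≈ (-0.232, 0.617, 0.752); φ = arcsin(p_z) ≈ 48.77°, λ = atan2(p_y, p_x) ≈ 110.61°.

≈ (48.8°N, 110.6°E)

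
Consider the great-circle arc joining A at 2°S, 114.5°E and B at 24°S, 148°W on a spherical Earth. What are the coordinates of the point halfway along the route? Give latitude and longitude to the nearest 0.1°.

Write both endpoints as unit vectors p₁, p₂ with components (cos φ cos λ, cos φ sin λ, sin φ).
The central angle between the endpoints is δ = arccos(p₁·p₂) ≈ 1.676 rad (96.0°).
Interpolate at f = 1/2 with slerp weights a = sin((1−f)δ)/sin δ ≈ 0.747, b = sin(fδ)/sin δ ≈ 0.747.
p = a·p₁ + b·p₂ ≈ (-0.889, 0.318, -0.330); φ = arcsin(p_z) ≈ -19.27°, λ = atan2(p_y, p_x) ≈ 160.32°.

≈ 19.3°S, 160.3°E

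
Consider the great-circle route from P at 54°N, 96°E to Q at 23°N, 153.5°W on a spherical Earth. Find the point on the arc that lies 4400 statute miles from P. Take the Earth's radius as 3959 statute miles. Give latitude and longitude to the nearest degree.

Write both endpoints as unit vectors p₁, p₂ with components (cos φ cos λ, cos φ sin λ, sin φ).
The central angle between the endpoints is δ = arccos(p₁·p₂) ≈ 1.444 rad (82.7°). The total great-circle distance is δ·R ≈ 1.444 × 3959 ≈ 5716 mi, so the target fraction is f = 4400/5716 ≈ 0.770.
Interpolate at f ≈ 0.770 with slerp weights a = sin((1−f)δ)/sin δ ≈ 0.329, b = sin(fδ)/sin δ ≈ 0.904.
p = a·p₁ + b·p₂ ≈ (-0.765, -0.179, 0.619); φ = arcsin(p_z) ≈ 38.26°, λ = atan2(p_y, p_x) ≈ -166.84°.

≈ 38°N, 167°W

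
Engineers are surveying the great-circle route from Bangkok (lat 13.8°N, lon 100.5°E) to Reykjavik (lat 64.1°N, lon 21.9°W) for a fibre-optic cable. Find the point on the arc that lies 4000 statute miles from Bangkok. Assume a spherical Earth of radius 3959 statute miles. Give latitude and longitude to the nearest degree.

Convert each endpoint to a unit vector on the sphere (x = cos φ cos λ, y = cos φ sin λ, z = sin φ).
The central angle between the endpoints is δ = arccos(p₁·p₂) ≈ 1.584 rad (90.7°). The total great-circle distance is δ·R ≈ 1.584 × 3959 ≈ 6269 mi, so the target fraction is f = 4000/6269 ≈ 0.638.
Interpolate at f ≈ 0.638 with slerp weights a = sin((1−f)δ)/sin δ ≈ 0.542, b = sin(fδ)/sin δ ≈ 0.847.
p = a·p₁ + b·p₂ ≈ (0.247, 0.380, 0.891); φ = arcsin(p_z) ≈ 63.05°, λ = atan2(p_y, p_x) ≈ 56.93°.

≈ lat 63°N, lon 57°E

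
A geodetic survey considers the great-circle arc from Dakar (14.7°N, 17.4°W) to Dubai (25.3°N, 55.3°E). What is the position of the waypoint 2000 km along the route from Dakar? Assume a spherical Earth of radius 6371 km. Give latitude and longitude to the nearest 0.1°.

≈ 20.6°N, 0.4°E

Convert each endpoint to a unit vector on the sphere (x = cos φ cos λ, y = cos φ sin λ, z = sin φ).
The central angle between the endpoints is δ = arccos(p₁·p₂) ≈ 1.193 rad (68.4°). The total great-circle distance is δ·R ≈ 1.193 × 6371 ≈ 7603 km, so the target fraction is f = 2000/7603 ≈ 0.263.
Interpolate at f ≈ 0.263 with slerp weights a = sin((1−f)δ)/sin δ ≈ 0.829, b = sin(fδ)/sin δ ≈ 0.332.
p = a·p₁ + b·p₂ ≈ (0.936, 0.007, 0.352); φ = arcsin(p_z) ≈ 20.63°, λ = atan2(p_y, p_x) ≈ 0.44°.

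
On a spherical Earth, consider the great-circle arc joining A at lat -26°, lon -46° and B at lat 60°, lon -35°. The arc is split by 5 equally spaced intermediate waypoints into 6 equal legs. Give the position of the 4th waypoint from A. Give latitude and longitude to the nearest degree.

Write both endpoints as unit vectors p₁, p₂ with components (cos φ cos λ, cos φ sin λ, sin φ).
The central angle between the endpoints is δ = arccos(p₁·p₂) ≈ 1.509 rad (86.5°).
Interpolate at f = 4/6 with slerp weights a = sin((1−f)δ)/sin δ ≈ 0.483, b = sin(fδ)/sin δ ≈ 0.846.
p = a·p₁ + b·p₂ ≈ (0.648, -0.555, 0.521); φ = arcsin(p_z) ≈ 31.42°, λ = atan2(p_y, p_x) ≈ -40.57°.

≈ lat 31°, lon -41°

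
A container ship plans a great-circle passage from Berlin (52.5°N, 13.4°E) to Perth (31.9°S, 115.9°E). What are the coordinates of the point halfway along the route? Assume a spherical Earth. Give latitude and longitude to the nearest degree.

Write both endpoints as unit vectors p₁, p₂ with components (cos φ cos λ, cos φ sin λ, sin φ).
The central angle between the endpoints is δ = arccos(p₁·p₂) ≈ 2.131 rad (122.1°).
Interpolate at f = 1/2 with slerp weights a = sin((1−f)δ)/sin δ ≈ 1.033, b = sin(fδ)/sin δ ≈ 1.033.
p = a·p₁ + b·p₂ ≈ (0.229, 0.934, 0.274); φ = arcsin(p_z) ≈ 15.88°, λ = atan2(p_y, p_x) ≈ 76.25°.

≈ 16°N, 76°E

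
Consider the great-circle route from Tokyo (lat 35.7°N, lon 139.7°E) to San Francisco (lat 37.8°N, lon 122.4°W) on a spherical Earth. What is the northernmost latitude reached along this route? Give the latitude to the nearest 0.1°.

The great circle lies in the plane with unit normal n̂ = (p₁ × p₂)/|p₁ × p₂|.
Here n̂_z ≈ +0.660; the vertex latitude is φ_max = arccos|n̂_z| ≈ 48.7°.
Check via Clairaut: cos φ_max = |cos φ₁| · sin C = cos(35.7°)·sin(54.4°) ≈ 0.660, again giving ≈ 48.7°.

≈ 48.7°N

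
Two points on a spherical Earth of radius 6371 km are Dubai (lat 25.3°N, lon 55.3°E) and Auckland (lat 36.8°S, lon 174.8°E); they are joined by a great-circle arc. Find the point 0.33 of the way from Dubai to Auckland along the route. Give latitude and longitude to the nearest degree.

Write both endpoints as unit vectors p₁, p₂ with components (cos φ cos λ, cos φ sin λ, sin φ).
The central angle between the endpoints is δ = arccos(p₁·p₂) ≈ 2.230 rad (127.8°).
Interpolate at f = 0.33 with slerp weights a = sin((1−f)δ)/sin δ ≈ 1.261, b = sin(fδ)/sin δ ≈ 0.849.
p = a·p₁ + b·p₂ ≈ (-0.028, 0.999, 0.030); φ = arcsin(p_z) ≈ 1.74°, λ = atan2(p_y, p_x) ≈ 91.60°.

≈ lat 2°N, lon 92°E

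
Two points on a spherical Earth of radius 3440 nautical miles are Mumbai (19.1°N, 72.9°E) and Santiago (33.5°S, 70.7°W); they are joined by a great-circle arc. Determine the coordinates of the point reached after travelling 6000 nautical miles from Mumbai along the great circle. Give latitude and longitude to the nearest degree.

≈ 33°S, 17°W

Write both endpoints as unit vectors p₁, p₂ with components (cos φ cos λ, cos φ sin λ, sin φ).
The central angle between the endpoints is δ = arccos(p₁·p₂) ≈ 2.523 rad (144.6°). The total great-circle distance is δ·R ≈ 2.523 × 3440 ≈ 8680 nmi, so the target fraction is f = 6000/8680 ≈ 0.691.
Interpolate at f ≈ 0.691 with slerp weights a = sin((1−f)δ)/sin δ ≈ 1.212, b = sin(fδ)/sin δ ≈ 1.699.
p = a·p₁ + b·p₂ ≈ (0.805, -0.243, -0.541); φ = arcsin(p_z) ≈ -32.77°, λ = atan2(p_y, p_x) ≈ -16.77°.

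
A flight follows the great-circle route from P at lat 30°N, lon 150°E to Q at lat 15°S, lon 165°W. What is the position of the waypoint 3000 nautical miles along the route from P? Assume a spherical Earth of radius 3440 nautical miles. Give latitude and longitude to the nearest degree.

The haversine formula gives a central angle δ ≈ 1.090 rad (62.5°) between the endpoints. The total great-circle distance is δ·R ≈ 1.090 × 3440 ≈ 3751 nmi, so the target fraction is f = 3000/3751 ≈ 0.800.
Interpolate at f ≈ 0.800 with slerp weights a = sin((1−f)δ)/sin δ ≈ 0.244, b = sin(fδ)/sin δ ≈ 0.863.
p = a·p₁ + b·p₂ ≈ (-0.989, -0.110, -0.101); φ = arcsin(p_z) ≈ -5.82°, λ = atan2(p_y, p_x) ≈ -173.65°.

≈ lat 6°S, lon 174°W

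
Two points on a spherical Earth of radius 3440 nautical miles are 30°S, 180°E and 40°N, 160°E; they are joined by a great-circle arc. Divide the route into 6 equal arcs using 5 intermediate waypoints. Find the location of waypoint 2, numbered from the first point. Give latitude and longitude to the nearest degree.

The haversine formula gives a central angle δ ≈ 1.264 rad (72.4°) between the endpoints.
Interpolate at f = 2/6 with slerp weights a = sin((1−f)δ)/sin δ ≈ 0.783, b = sin(fδ)/sin δ ≈ 0.429.
p = a·p₁ + b·p₂ ≈ (-0.987, 0.112, -0.116); φ = arcsin(p_z) ≈ -6.65°, λ = atan2(p_y, p_x) ≈ 173.50°.

≈ 7°S, 174°E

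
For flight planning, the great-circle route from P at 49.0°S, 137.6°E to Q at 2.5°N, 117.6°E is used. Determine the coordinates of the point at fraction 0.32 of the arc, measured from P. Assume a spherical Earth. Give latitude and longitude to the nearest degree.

From cos δ = sin φ₁ sin φ₂ + cos φ₁ cos φ₂ cos Δλ, the central angle is δ ≈ 0.948 rad (54.3°).
Interpolate at f = 0.32 with slerp weights a = sin((1−f)δ)/sin δ ≈ 0.740, b = sin(fδ)/sin δ ≈ 0.368.
p = a·p₁ + b·p₂ ≈ (-0.529, 0.653, -0.542); φ = arcsin(p_z) ≈ -32.84°, λ = atan2(p_y, p_x) ≈ 129.00°.

≈ 33°S, 129°E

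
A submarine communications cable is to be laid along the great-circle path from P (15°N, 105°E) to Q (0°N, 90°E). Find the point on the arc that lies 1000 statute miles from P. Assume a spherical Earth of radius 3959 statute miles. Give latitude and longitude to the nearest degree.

≈ (5°N, 95°E)

The haversine formula gives a central angle δ ≈ 0.368 rad (21.1°) between the endpoints. The total great-circle distance is δ·R ≈ 0.368 × 3959 ≈ 1457 mi, so the target fraction is f = 1000/1457 ≈ 0.686.
Interpolate at f ≈ 0.686 with slerp weights a = sin((1−f)δ)/sin δ ≈ 0.320, b = sin(fδ)/sin δ ≈ 0.695.
p = a·p₁ + b·p₂ ≈ (-0.080, 0.993, 0.083); φ = arcsin(p_z) ≈ 4.76°, λ = atan2(p_y, p_x) ≈ 94.61°.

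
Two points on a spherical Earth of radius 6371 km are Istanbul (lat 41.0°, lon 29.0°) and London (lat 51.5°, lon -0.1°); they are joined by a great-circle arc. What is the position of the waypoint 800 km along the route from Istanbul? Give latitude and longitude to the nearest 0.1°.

Write both endpoints as unit vectors p₁, p₂ with components (cos φ cos λ, cos φ sin λ, sin φ).
The central angle between the endpoints is δ = arccos(p₁·p₂) ≈ 0.393 rad (22.5°). The total great-circle distance is δ·R ≈ 0.393 × 6371 ≈ 2501 km, so the target fraction is f = 800/2501 ≈ 0.320.
Interpolate at f ≈ 0.320 with slerp weights a = sin((1−f)δ)/sin δ ≈ 0.690, b = sin(fδ)/sin δ ≈ 0.327.
p = a·p₁ + b·p₂ ≈ (0.659, 0.252, 0.709); φ = arcsin(p_z) ≈ 45.13°, λ = atan2(p_y, p_x) ≈ 20.92°.

≈ lat 45.1°, lon 20.9°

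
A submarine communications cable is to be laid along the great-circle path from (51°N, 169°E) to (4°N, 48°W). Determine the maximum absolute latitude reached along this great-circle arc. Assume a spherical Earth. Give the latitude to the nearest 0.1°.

The great circle lies in the plane with unit normal n̂ = (p₁ × p₂)/|p₁ × p₂|.
Here n̂_z ≈ +0.422; the vertex latitude is φ_max = arccos|n̂_z| ≈ 65.0°.
Check via Clairaut: cos φ_max = |cos φ₁| · sin C = cos(51.0°)·sin(42.2°) ≈ 0.422, again giving ≈ 65.0°.

≈ 65.0°N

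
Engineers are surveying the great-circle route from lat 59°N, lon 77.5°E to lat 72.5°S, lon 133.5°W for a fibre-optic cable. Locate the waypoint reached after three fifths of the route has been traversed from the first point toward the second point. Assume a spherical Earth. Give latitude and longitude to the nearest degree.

Convert each endpoint to a unit vector on the sphere (x = cos φ cos λ, y = cos φ sin λ, z = sin φ).
The central angle between the endpoints is δ = arccos(p₁·p₂) ≈ 2.825 rad (161.9°).
Interpolate at f = 3/5 with slerp weights a = sin((1−f)δ)/sin δ ≈ 2.903, b = sin(fδ)/sin δ ≈ 3.186.
p = a·p₁ + b·p₂ ≈ (-0.336, 0.765, -0.550); φ = arcsin(p_z) ≈ -33.33°, λ = atan2(p_y, p_x) ≈ 113.70°.

≈ lat 33°S, lon 114°E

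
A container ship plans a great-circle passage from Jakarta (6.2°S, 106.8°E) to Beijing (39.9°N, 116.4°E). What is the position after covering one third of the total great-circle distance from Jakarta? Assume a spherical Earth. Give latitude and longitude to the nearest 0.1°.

≈ 9.2°N, 109.5°E

Convert each endpoint to a unit vector on the sphere (x = cos φ cos λ, y = cos φ sin λ, z = sin φ).
The central angle between the endpoints is δ = arccos(p₁·p₂) ≈ 0.819 rad (46.9°).
Interpolate at f = 1/3 with slerp weights a = sin((1−f)δ)/sin δ ≈ 0.711, b = sin(fδ)/sin δ ≈ 0.369.
p = a·p₁ + b·p₂ ≈ (-0.330, 0.930, 0.160); φ = arcsin(p_z) ≈ 9.21°, λ = atan2(p_y, p_x) ≈ 109.54°.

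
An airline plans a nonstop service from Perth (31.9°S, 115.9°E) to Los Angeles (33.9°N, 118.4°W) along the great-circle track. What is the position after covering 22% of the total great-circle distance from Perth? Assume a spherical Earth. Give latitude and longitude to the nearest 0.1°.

≈ 19.3°S, 145.8°E

Convert each endpoint to a unit vector on the sphere (x = cos φ cos λ, y = cos φ sin λ, z = sin φ).
The central angle between the endpoints is δ = arccos(p₁·p₂) ≈ 2.355 rad (134.9°).
Interpolate at f = 0.22 with slerp weights a = sin((1−f)δ)/sin δ ≈ 1.362, b = sin(fδ)/sin δ ≈ 0.699.
p = a·p₁ + b·p₂ ≈ (-0.781, 0.530, -0.330); φ = arcsin(p_z) ≈ -19.27°, λ = atan2(p_y, p_x) ≈ 145.84°.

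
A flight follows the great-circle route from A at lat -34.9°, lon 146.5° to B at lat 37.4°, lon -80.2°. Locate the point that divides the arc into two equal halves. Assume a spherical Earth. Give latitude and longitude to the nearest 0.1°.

≈ lat 3.1°, lon -149.0°

Convert each endpoint to a unit vector on the sphere (x = cos φ cos λ, y = cos φ sin λ, z = sin φ).
The central angle between the endpoints is δ = arccos(p₁·p₂) ≈ 2.489 rad (142.6°).
Interpolate at f = 1/2 with slerp weights a = sin((1−f)δ)/sin δ ≈ 1.559, b = sin(fδ)/sin δ ≈ 1.559.
p = a·p₁ + b·p₂ ≈ (-0.856, -0.515, 0.055); φ = arcsin(p_z) ≈ 3.15°, λ = atan2(p_y, p_x) ≈ -148.96°.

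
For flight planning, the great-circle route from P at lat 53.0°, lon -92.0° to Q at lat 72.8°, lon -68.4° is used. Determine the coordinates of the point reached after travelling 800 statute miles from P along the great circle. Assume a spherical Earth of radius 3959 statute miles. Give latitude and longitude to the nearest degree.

The haversine formula gives a central angle δ ≈ 0.387 rad (22.2°) between the endpoints. The total great-circle distance is δ·R ≈ 0.387 × 3959 ≈ 1533 mi, so the target fraction is f = 800/1533 ≈ 0.522.
Interpolate at f ≈ 0.522 with slerp weights a = sin((1−f)δ)/sin δ ≈ 0.487, b = sin(fδ)/sin δ ≈ 0.532.
p = a·p₁ + b·p₂ ≈ (0.048, -0.439, 0.897); φ = arcsin(p_z) ≈ 63.78°, λ = atan2(p_y, p_x) ≈ -83.81°.

≈ lat 64°, lon -84°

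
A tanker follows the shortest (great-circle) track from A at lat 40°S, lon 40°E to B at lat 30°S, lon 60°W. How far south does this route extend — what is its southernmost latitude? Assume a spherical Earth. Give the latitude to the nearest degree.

The great circle lies in the plane with unit normal n̂ = (p₁ × p₂)/|p₁ × p₂|.
Here n̂_z ≈ -0.668; the vertex latitude is φ_max = arccos|n̂_z| ≈ 48.1°.
Check via Clairaut: cos φ_max = |cos φ₁| · sin C = cos(40.0°)·sin(119.4°) ≈ 0.668, again giving ≈ 48.1°.

≈ 48°S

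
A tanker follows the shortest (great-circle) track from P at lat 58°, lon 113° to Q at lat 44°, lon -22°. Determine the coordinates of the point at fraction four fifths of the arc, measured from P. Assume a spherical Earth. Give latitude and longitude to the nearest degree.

≈ lat 57°, lon -12°

Write both endpoints as unit vectors p₁, p₂ with components (cos φ cos λ, cos φ sin λ, sin φ).
The central angle between the endpoints is δ = arccos(p₁·p₂) ≈ 1.246 rad (71.4°).
Interpolate at f = 4/5 with slerp weights a = sin((1−f)δ)/sin δ ≈ 0.260, b = sin(fδ)/sin δ ≈ 0.886.
p = a·p₁ + b·p₂ ≈ (0.537, -0.112, 0.836); φ = arcsin(p_z) ≈ 56.73°, λ = atan2(p_y, p_x) ≈ -11.76°.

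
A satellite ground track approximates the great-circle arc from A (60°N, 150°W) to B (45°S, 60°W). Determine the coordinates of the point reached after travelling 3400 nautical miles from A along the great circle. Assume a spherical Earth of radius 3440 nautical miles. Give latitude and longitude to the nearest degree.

≈ (17°N, 99°W)

Write both endpoints as unit vectors p₁, p₂ with components (cos φ cos λ, cos φ sin λ, sin φ).
The central angle between the endpoints is δ = arccos(p₁·p₂) ≈ 2.230 rad (127.8°). The total great-circle distance is δ·R ≈ 2.230 × 3440 ≈ 7671 nmi, so the target fraction is f = 3400/7671 ≈ 0.443.
Interpolate at f ≈ 0.443 with slerp weights a = sin((1−f)δ)/sin δ ≈ 1.197, b = sin(fδ)/sin δ ≈ 1.056.
p = a·p₁ + b·p₂ ≈ (-0.145, -0.946, 0.290); φ = arcsin(p_z) ≈ 16.83°, λ = atan2(p_y, p_x) ≈ -98.70°.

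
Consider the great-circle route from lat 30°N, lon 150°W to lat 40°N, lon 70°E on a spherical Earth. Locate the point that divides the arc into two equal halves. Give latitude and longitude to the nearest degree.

≈ lat 64°N, lon 150°E

Convert each endpoint to a unit vector on the sphere (x = cos φ cos λ, y = cos φ sin λ, z = sin φ).
The central angle between the endpoints is δ = arccos(p₁·p₂) ≈ 1.759 rad (100.8°).
Interpolate at f = 1/2 with slerp weights a = sin((1−f)δ)/sin δ ≈ 0.784, b = sin(fδ)/sin δ ≈ 0.784.
p = a·p₁ + b·p₂ ≈ (-0.383, 0.225, 0.896); φ = arcsin(p_z) ≈ 63.65°, λ = atan2(p_y, p_x) ≈ 149.55°.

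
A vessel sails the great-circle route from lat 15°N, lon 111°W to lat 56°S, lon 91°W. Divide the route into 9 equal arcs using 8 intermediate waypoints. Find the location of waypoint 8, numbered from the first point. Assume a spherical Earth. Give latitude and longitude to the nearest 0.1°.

≈ lat 48.3°S, lon 95.2°W

The haversine formula gives a central angle δ ≈ 1.273 rad (73.0°) between the endpoints.
Interpolate at f = 8/9 with slerp weights a = sin((1−f)δ)/sin δ ≈ 0.147, b = sin(fδ)/sin δ ≈ 0.947.
p = a·p₁ + b·p₂ ≈ (-0.060, -0.662, -0.747); φ = arcsin(p_z) ≈ -48.31°, λ = atan2(p_y, p_x) ≈ -95.20°.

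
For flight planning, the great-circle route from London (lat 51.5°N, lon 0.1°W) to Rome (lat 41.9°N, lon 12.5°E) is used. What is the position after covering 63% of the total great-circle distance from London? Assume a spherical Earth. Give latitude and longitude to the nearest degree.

Write both endpoints as unit vectors p₁, p₂ with components (cos φ cos λ, cos φ sin λ, sin φ).
The central angle between the endpoints is δ = arccos(p₁·p₂) ≈ 0.225 rad (12.9°).
Interpolate at f = 0.63 with slerp weights a = sin((1−f)δ)/sin δ ≈ 0.373, b = sin(fδ)/sin δ ≈ 0.633.
p = a·p₁ + b·p₂ ≈ (0.692, 0.102, 0.715); φ = arcsin(p_z) ≈ 45.61°, λ = atan2(p_y, p_x) ≈ 8.35°.

≈ lat 46°N, lon 8°E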